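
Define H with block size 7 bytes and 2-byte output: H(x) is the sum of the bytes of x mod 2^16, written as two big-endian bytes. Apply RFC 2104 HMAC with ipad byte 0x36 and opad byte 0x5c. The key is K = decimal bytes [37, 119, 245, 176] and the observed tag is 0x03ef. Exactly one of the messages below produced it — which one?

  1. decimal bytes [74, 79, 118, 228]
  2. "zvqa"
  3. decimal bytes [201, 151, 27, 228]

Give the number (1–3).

Key decimal bytes [37, 119, 245, 176] = 25 77 f5 b0 is 4 bytes ≤ B = 7; zero-pad to 7 bytes: K' = 25 77 f5 b0 00 00 00.
K' ⊕ ipad = 13 41 c3 86 36 36 36; K' ⊕ opad = 79 2b a9 ec 5c 5c 5c.
m1: inner = H(13 41 c3 86 36 36 36 4a 4f 76 e4) = 04 32; tag = H(79 2b a9 ec 5c 5c 5c 04 32) = 0383
m2: inner = H(13 41 c3 86 36 36 36 7a 76 71 61) = 04 01; tag = H(79 2b a9 ec 5c 5c 5c 04 01) = 0352
m3: inner = H(13 41 c3 86 36 36 36 c9 97 1b e4) = 04 9e; tag = H(79 2b a9 ec 5c 5c 5c 04 9e) = 03ef ← matches

3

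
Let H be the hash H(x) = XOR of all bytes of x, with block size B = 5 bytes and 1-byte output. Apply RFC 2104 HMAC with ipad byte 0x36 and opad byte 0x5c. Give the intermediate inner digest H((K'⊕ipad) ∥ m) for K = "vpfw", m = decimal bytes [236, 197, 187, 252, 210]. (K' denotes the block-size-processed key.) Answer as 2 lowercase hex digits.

Key "vpfw" = 76 70 66 77 is 4 bytes ≤ B = 5; zero-pad to 5 bytes: K' = 76 70 66 77 00.
K' ⊕ ipad = 40 46 50 41 36.
Inner input = 40 46 50 41 36 ∥ ec c5 bb fc d2.
Inner hash: XOR 40⊕46⊕50⊕41⊕36⊕ec⊕c5⊕bb⊕fc⊕d2 = 9d.

9d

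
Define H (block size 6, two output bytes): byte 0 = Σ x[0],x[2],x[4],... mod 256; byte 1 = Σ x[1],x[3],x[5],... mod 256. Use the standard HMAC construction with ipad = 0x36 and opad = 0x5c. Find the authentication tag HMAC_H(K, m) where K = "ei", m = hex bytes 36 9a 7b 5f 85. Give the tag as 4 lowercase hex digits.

e6b1

Key "ei" = 65 69 is 2 bytes ≤ B = 6; zero-pad to 6 bytes: K' = 65 69 00 00 00 00.
K' ⊕ ipad = 53 5f 36 36 36 36.  K' ⊕ opad = 39 35 5c 5c 5c 5c.
Inner input = (K'⊕ipad) ∥ m = 53 5f 36 36 36 36 ∥ 36 9a 7b 5f 85.
Inner hash: even-index sum = 501 mod 256 = 245; odd-index sum = 452 mod 256 = 196 → f5 c4.
Outer input = (K'⊕opad) ∥ inner = 39 35 5c 5c 5c 5c ∥ f5 c4.
Outer hash (tag): even-index sum = 486 mod 256 = 230; odd-index sum = 433 mod 256 = 177 → e6 b1.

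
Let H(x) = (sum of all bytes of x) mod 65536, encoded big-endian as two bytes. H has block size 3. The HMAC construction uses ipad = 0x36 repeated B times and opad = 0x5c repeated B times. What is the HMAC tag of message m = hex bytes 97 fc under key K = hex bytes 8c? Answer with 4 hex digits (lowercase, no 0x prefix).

Key hex bytes 8c is 1 byte ≤ B = 3; zero-pad to 3 bytes: K' = 8c 00 00.
K' ⊕ ipad = ba 36 36.  K' ⊕ opad = d0 5c 5c.
Inner input = (K'⊕ipad) ∥ m = ba 36 36 ∥ 97 fc.
Inner hash: sum = 186+54+54+151+252 = 697 → 02 b9.
Outer input = (K'⊕opad) ∥ inner = d0 5c 5c ∥ 02 b9.
Outer hash (tag): sum = 208+92+92+2+185 = 579 → 02 43.

0243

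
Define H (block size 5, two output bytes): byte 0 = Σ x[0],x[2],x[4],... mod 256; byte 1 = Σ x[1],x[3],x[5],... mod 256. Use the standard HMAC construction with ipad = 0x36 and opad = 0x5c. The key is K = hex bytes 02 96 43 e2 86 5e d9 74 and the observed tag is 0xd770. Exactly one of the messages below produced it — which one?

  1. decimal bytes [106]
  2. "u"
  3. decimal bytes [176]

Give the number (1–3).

2

Key hex bytes 02 96 43 e2 86 5e d9 74 is 8 bytes > B = 5, so hash it first: H(key) = a4 4a, then zero-pad to 5 bytes: K' = a4 4a 00 00 00.
K' ⊕ ipad = 92 7c 36 36 36; K' ⊕ opad = f8 16 5c 5c 5c.
m1: inner = H(92 7c 36 36 36 6a) = fe 1c; tag = H(f8 16 5c 5c 5c fe 1c) = cc70
m2: inner = H(92 7c 36 36 36 75) = fe 27; tag = H(f8 16 5c 5c 5c fe 27) = d770 ← matches
m3: inner = H(92 7c 36 36 36 b0) = fe 62; tag = H(f8 16 5c 5c 5c fe 62) = 1270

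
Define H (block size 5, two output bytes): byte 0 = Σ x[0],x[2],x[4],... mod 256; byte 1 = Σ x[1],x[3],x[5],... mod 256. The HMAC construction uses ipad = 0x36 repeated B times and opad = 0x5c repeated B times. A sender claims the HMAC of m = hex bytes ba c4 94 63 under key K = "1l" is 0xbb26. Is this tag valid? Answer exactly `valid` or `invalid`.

Key "1l" = 31 6c is 2 bytes ≤ B = 5; zero-pad to 5 bytes: K' = 31 6c 00 00 00.
K' ⊕ ipad = 07 5a 36 36 36; K' ⊕ opad = 6d 30 5c 5c 5c.
Inner hash: even-index sum = 410 mod 256 = 154; odd-index sum = 478 mod 256 = 222 → 9a de.
Outer hash (recomputed tag): even-index sum = 515 mod 256 = 3; odd-index sum = 294 mod 256 = 38 → 03 26.
Recomputed tag = 0326; claimed = bb26 → mismatch.

invalid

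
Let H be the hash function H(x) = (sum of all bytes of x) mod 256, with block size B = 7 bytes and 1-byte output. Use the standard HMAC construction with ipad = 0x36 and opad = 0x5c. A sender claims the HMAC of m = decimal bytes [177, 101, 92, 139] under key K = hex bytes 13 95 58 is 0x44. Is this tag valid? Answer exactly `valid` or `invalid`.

invalid

Key hex bytes 13 95 58 is 3 bytes ≤ B = 7; zero-pad to 7 bytes: K' = 13 95 58 00 00 00 00.
K' ⊕ ipad = 25 a3 6e 36 36 36 36; K' ⊕ opad = 4f c9 04 5c 5c 5c 5c.
Inner hash: sum = 37+163+110+54+54+54+54+177+101+92+139 = 1035; mod 256 = 11 → 0b.
Outer hash (recomputed tag): sum = 79+201+4+92+92+92+92+11 = 663; mod 256 = 151 → 97.
Recomputed tag = 97; claimed = 44 → mismatch.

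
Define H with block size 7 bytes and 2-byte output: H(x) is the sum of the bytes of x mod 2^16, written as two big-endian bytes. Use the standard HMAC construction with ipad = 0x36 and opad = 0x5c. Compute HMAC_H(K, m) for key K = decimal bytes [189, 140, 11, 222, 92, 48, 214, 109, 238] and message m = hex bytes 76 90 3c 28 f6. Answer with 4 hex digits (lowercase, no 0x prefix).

Key decimal bytes [189, 140, 11, 222, 92, 48, 214, 109, 238] = bd 8c 0b de 5c 30 d6 6d ee is 9 bytes > B = 7, so hash it first: H(key) = 04 ef, then zero-pad to 7 bytes: K' = 04 ef 00 00 00 00 00.
K' ⊕ ipad = 32 d9 36 36 36 36 36.  K' ⊕ opad = 58 b3 5c 5c 5c 5c 5c.
Inner input = (K'⊕ipad) ∥ m = 32 d9 36 36 36 36 36 ∥ 76 90 3c 28 f6.
Inner hash: sum = 50+217+54+54+54+54+54+118+144+60+40+246 = 1145 → 04 79.
Outer input = (K'⊕opad) ∥ inner = 58 b3 5c 5c 5c 5c 5c ∥ 04 79.
Outer hash (tag): sum = 88+179+92+92+92+92+92+4+121 = 852 → 03 54.

0354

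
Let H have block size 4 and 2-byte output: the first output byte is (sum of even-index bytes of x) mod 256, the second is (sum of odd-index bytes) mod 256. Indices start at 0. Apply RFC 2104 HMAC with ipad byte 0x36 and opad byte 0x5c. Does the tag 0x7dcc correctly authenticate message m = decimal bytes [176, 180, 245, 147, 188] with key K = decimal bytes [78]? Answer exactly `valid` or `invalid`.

invalid

Key decimal bytes [78] = 4e is 1 byte ≤ B = 4; zero-pad to 4 bytes: K' = 4e 00 00 00.
K' ⊕ ipad = 78 36 36 36; K' ⊕ opad = 12 5c 5c 5c.
Inner hash: even-index sum = 783 mod 256 = 15; odd-index sum = 435 mod 256 = 179 → 0f b3.
Outer hash (recomputed tag): even-index sum = 125 mod 256 = 125; odd-index sum = 363 mod 256 = 107 → 7d 6b.
Recomputed tag = 7d6b; claimed = 7dcc → mismatch.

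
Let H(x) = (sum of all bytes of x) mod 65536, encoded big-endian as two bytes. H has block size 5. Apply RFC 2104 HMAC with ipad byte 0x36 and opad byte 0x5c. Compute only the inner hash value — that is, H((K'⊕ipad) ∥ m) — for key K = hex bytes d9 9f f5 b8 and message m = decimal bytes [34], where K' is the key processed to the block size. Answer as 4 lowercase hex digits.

Key hex bytes d9 9f f5 b8 is 4 bytes ≤ B = 5; zero-pad to 5 bytes: K' = d9 9f f5 b8 00.
K' ⊕ ipad = ef a9 c3 8e 36.
Inner input = ef a9 c3 8e 36 ∥ 22.
Inner hash: sum = 239+169+195+142+54+34 = 833 → 03 41.

0341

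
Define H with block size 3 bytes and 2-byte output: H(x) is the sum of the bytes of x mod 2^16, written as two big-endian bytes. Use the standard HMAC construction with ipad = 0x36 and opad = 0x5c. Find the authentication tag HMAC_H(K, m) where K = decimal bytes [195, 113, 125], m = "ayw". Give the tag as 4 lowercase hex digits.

Key decimal bytes [195, 113, 125] = c3 71 7d is exactly B = 3 bytes: K' = c3 71 7d.
K' ⊕ ipad = f5 47 4b.  K' ⊕ opad = 9f 2d 21.
Inner input = (K'⊕ipad) ∥ m = f5 47 4b ∥ 61 79 77.
Inner hash: sum = 245+71+75+97+121+119 = 728 → 02 d8.
Outer input = (K'⊕opad) ∥ inner = 9f 2d 21 ∥ 02 d8.
Outer hash (tag): sum = 159+45+33+2+216 = 455 → 01 c7.

01c7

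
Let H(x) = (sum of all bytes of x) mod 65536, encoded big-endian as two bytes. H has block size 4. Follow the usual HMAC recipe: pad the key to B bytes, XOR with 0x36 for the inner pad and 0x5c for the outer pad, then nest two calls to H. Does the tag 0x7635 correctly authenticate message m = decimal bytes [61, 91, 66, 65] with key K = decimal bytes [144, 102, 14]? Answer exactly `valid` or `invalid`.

Key decimal bytes [144, 102, 14] = 90 66 0e is 3 bytes ≤ B = 4; zero-pad to 4 bytes: K' = 90 66 0e 00.
K' ⊕ ipad = a6 50 38 36; K' ⊕ opad = cc 3a 52 5c.
Inner hash: sum = 166+80+56+54+61+91+66+65 = 639 → 02 7f.
Outer hash (recomputed tag): sum = 204+58+82+92+2+127 = 565 → 02 35.
Recomputed tag = 0235; claimed = 7635 → mismatch.

invalid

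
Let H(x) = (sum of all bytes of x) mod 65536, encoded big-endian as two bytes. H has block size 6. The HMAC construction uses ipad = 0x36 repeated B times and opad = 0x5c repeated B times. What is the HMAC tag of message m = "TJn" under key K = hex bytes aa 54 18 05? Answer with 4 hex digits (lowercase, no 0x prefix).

032c

Key hex bytes aa 54 18 05 is 4 bytes ≤ B = 6; zero-pad to 6 bytes: K' = aa 54 18 05 00 00.
K' ⊕ ipad = 9c 62 2e 33 36 36.  K' ⊕ opad = f6 08 44 59 5c 5c.
Inner input = (K'⊕ipad) ∥ m = 9c 62 2e 33 36 36 ∥ 54 4a 6e.
Inner hash: sum = 156+98+46+51+54+54+84+74+110 = 727 → 02 d7.
Outer input = (K'⊕opad) ∥ inner = f6 08 44 59 5c 5c ∥ 02 d7.
Outer hash (tag): sum = 246+8+68+89+92+92+2+215 = 812 → 03 2c.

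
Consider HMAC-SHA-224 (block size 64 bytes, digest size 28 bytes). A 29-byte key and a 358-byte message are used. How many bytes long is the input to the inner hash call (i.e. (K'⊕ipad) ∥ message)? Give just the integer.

Key is 29 ≤ 64 bytes, zero-padded: |K'| = 64.
Inner input = (K'⊕ipad) ∥ m → 64 + 358 = 422 bytes.

422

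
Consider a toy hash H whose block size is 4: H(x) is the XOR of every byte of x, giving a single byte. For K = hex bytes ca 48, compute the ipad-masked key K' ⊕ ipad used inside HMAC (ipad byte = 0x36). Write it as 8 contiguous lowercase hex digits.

Key hex bytes ca 48 is 2 bytes ≤ B = 4; zero-pad to 4 bytes: K' = ca 48 00 00.
XOR each byte with 0x36: ca⊕36=fc, 48⊕36=7e, 00⊕36=36, 00⊕36=36.

fc7e3636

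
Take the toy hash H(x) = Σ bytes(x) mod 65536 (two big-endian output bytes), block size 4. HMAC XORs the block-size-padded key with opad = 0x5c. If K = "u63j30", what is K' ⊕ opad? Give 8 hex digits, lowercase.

Key "u63j30" = 75 36 33 6a 33 30 is 6 bytes > B = 4, so hash it first: H(key) = 01 ab, then zero-pad to 4 bytes: K' = 01 ab 00 00.
XOR each byte with 0x5c: 01⊕5c=5d, ab⊕5c=f7, 00⊕5c=5c, 00⊕5c=5c.

5df75c5c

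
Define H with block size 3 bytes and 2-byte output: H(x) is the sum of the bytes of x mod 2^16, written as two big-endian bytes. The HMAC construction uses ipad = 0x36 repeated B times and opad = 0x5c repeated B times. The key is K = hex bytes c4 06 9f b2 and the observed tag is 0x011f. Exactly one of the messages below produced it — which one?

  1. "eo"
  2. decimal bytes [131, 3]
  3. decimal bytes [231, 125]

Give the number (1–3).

2

Key hex bytes c4 06 9f b2 is 4 bytes > B = 3, so hash it first: H(key) = 02 1b, then zero-pad to 3 bytes: K' = 02 1b 00.
K' ⊕ ipad = 34 2d 36; K' ⊕ opad = 5e 47 5c.
m1: inner = H(34 2d 36 65 6f) = 01 6b; tag = H(5e 47 5c 01 6b) = 016d
m2: inner = H(34 2d 36 83 03) = 01 1d; tag = H(5e 47 5c 01 1d) = 011f ← matches
m3: inner = H(34 2d 36 e7 7d) = 01 fb; tag = H(5e 47 5c 01 fb) = 01fd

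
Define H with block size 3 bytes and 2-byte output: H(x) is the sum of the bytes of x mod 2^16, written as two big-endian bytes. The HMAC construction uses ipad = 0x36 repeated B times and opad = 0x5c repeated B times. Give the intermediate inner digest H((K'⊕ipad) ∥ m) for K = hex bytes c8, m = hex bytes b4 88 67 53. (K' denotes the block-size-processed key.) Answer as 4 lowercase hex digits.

0360

Key hex bytes c8 is 1 byte ≤ B = 3; zero-pad to 3 bytes: K' = c8 00 00.
K' ⊕ ipad = fe 36 36.
Inner input = fe 36 36 ∥ b4 88 67 53.
Inner hash: sum = 254+54+54+180+136+103+83 = 864 → 03 60.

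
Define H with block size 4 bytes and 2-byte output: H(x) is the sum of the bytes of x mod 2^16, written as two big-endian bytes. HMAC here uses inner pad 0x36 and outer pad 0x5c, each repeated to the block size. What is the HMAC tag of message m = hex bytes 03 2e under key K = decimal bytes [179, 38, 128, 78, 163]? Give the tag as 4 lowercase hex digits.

Key decimal bytes [179, 38, 128, 78, 163] = b3 26 80 4e a3 is 5 bytes > B = 4, so hash it first: H(key) = 02 4a, then zero-pad to 4 bytes: K' = 02 4a 00 00.
K' ⊕ ipad = 34 7c 36 36.  K' ⊕ opad = 5e 16 5c 5c.
Inner input = (K'⊕ipad) ∥ m = 34 7c 36 36 ∥ 03 2e.
Inner hash: sum = 52+124+54+54+3+46 = 333 → 01 4d.
Outer input = (K'⊕opad) ∥ inner = 5e 16 5c 5c ∥ 01 4d.
Outer hash (tag): sum = 94+22+92+92+1+77 = 378 → 01 7a.

017a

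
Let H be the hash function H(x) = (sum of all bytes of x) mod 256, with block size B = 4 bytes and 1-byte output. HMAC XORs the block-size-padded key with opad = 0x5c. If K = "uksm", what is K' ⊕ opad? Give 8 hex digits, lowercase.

29372f31

Key "uksm" = 75 6b 73 6d is exactly B = 4 bytes: K' = 75 6b 73 6d.
XOR each byte with 0x5c: 75⊕5c=29, 6b⊕5c=37, 73⊕5c=2f, 6d⊕5c=31.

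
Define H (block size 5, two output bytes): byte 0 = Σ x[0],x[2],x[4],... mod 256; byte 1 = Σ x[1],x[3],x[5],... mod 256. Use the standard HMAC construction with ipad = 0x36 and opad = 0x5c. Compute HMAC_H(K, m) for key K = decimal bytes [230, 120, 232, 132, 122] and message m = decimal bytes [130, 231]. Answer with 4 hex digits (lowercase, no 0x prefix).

16dd

Key decimal bytes [230, 120, 232, 132, 122] = e6 78 e8 84 7a is exactly B = 5 bytes: K' = e6 78 e8 84 7a.
K' ⊕ ipad = d0 4e de b2 4c.  K' ⊕ opad = ba 24 b4 d8 26.
Inner input = (K'⊕ipad) ∥ m = d0 4e de b2 4c ∥ 82 e7.
Inner hash: even-index sum = 737 mod 256 = 225; odd-index sum = 386 mod 256 = 130 → e1 82.
Outer input = (K'⊕opad) ∥ inner = ba 24 b4 d8 26 ∥ e1 82.
Outer hash (tag): even-index sum = 534 mod 256 = 22; odd-index sum = 477 mod 256 = 221 → 16 dd.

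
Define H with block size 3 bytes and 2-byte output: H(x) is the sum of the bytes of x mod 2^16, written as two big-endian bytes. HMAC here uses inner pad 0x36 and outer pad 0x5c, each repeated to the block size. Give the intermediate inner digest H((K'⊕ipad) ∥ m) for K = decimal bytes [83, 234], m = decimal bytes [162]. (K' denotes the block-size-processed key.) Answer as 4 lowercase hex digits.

0219

Key decimal bytes [83, 234] = 53 ea is 2 bytes ≤ B = 3; zero-pad to 3 bytes: K' = 53 ea 00.
K' ⊕ ipad = 65 dc 36.
Inner input = 65 dc 36 ∥ a2.
Inner hash: sum = 101+220+54+162 = 537 → 02 19.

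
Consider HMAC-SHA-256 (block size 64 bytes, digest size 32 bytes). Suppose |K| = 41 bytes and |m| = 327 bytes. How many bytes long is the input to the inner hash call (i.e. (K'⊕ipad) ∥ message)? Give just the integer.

391

Key is 41 ≤ 64 bytes, zero-padded: |K'| = 64.
Inner input = (K'⊕ipad) ∥ m → 64 + 327 = 391 bytes.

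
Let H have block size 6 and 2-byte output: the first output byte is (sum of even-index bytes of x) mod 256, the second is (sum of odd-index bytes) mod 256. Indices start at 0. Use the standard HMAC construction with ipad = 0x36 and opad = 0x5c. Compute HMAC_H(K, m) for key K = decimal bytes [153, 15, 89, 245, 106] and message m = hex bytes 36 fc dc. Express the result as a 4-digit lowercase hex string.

Key decimal bytes [153, 15, 89, 245, 106] = 99 0f 59 f5 6a is 5 bytes ≤ B = 6; zero-pad to 6 bytes: K' = 99 0f 59 f5 6a 00.
K' ⊕ ipad = af 39 6f c3 5c 36.  K' ⊕ opad = c5 53 05 a9 36 5c.
Inner input = (K'⊕ipad) ∥ m = af 39 6f c3 5c 36 ∥ 36 fc dc.
Inner hash: even-index sum = 652 mod 256 = 140; odd-index sum = 558 mod 256 = 46 → 8c 2e.
Outer input = (K'⊕opad) ∥ inner = c5 53 05 a9 36 5c ∥ 8c 2e.
Outer hash (tag): even-index sum = 396 mod 256 = 140; odd-index sum = 390 mod 256 = 134 → 8c 86.

8c86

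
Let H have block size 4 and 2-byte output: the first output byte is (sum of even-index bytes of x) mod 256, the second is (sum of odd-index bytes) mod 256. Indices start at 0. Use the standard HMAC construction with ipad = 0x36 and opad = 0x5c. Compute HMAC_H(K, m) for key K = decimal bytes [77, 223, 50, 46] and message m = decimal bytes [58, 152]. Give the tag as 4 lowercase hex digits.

Key decimal bytes [77, 223, 50, 46] = 4d df 32 2e is exactly B = 4 bytes: K' = 4d df 32 2e.
K' ⊕ ipad = 7b e9 04 18.  K' ⊕ opad = 11 83 6e 72.
Inner input = (K'⊕ipad) ∥ m = 7b e9 04 18 ∥ 3a 98.
Inner hash: even-index sum = 185 mod 256 = 185; odd-index sum = 409 mod 256 = 153 → b9 99.
Outer input = (K'⊕opad) ∥ inner = 11 83 6e 72 ∥ b9 99.
Outer hash (tag): even-index sum = 312 mod 256 = 56; odd-index sum = 398 mod 256 = 142 → 38 8e.

388e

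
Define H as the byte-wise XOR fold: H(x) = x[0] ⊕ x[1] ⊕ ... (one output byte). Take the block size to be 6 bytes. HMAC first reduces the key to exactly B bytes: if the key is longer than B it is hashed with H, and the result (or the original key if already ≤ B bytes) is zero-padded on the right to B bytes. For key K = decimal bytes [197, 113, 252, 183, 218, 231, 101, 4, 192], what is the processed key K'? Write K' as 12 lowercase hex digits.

|K| = 9 > B = 6, so first hash the key.
H(K): XOR c5⊕71⊕fc⊕b7⊕da⊕e7⊕65⊕04⊕c0 = 63.
Zero-pad H(K) = 63 to 6 bytes: K' = 63 00 00 00 00 00.

630000000000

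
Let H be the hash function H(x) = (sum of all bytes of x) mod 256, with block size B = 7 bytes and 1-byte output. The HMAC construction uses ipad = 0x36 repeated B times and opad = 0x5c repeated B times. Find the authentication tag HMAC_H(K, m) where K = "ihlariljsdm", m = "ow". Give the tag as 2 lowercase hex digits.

Key "ihlariljsdm" = 69 68 6c 61 72 69 6c 6a 73 64 6d is 11 bytes > B = 7, so hash it first: H(key) = 93, then zero-pad to 7 bytes: K' = 93 00 00 00 00 00 00.
K' ⊕ ipad = a5 36 36 36 36 36 36.  K' ⊕ opad = cf 5c 5c 5c 5c 5c 5c.
Inner input = (K'⊕ipad) ∥ m = a5 36 36 36 36 36 36 ∥ 6f 77.
Inner hash: sum = 165+54+54+54+54+54+54+111+119 = 719; mod 256 = 207 → cf.
Outer input = (K'⊕opad) ∥ inner = cf 5c 5c 5c 5c 5c 5c ∥ cf.
Outer hash (tag): sum = 207+92+92+92+92+92+92+207 = 966; mod 256 = 198 → c6.

c6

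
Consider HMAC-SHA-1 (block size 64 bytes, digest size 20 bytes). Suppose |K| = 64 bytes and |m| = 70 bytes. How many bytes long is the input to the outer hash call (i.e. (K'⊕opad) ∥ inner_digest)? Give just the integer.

Key is 64 ≤ 64 bytes, zero-padded: |K'| = 64.
Outer input = (K'⊕opad) ∥ H(inner) → 64 + 20 = 84 bytes.

84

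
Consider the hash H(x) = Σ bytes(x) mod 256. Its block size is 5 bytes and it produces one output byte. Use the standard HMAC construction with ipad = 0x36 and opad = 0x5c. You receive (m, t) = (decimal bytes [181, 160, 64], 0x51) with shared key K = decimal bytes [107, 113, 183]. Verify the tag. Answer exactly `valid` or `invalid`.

Key decimal bytes [107, 113, 183] = 6b 71 b7 is 3 bytes ≤ B = 5; zero-pad to 5 bytes: K' = 6b 71 b7 00 00.
K' ⊕ ipad = 5d 47 81 36 36; K' ⊕ opad = 37 2d eb 5c 5c.
Inner hash: sum = 93+71+129+54+54+181+160+64 = 806; mod 256 = 38 → 26.
Outer hash (recomputed tag): sum = 55+45+235+92+92+38 = 557; mod 256 = 45 → 2d.
Recomputed tag = 2d; claimed = 51 → mismatch.

invalid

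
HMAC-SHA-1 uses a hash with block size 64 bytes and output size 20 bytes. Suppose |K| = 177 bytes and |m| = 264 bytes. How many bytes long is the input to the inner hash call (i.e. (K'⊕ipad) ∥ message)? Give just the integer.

328

Key is 177 > 64 bytes, so it is hashed to 20 bytes then zero-padded to 64: |K'| = 64.
Inner input = (K'⊕ipad) ∥ m → 64 + 264 = 328 bytes.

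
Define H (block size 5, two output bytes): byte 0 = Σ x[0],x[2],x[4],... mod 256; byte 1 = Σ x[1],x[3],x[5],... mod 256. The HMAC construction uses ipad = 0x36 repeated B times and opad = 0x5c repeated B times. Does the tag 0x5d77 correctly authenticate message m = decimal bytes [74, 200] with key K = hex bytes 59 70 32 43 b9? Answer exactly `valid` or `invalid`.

Key hex bytes 59 70 32 43 b9 is exactly B = 5 bytes: K' = 59 70 32 43 b9.
K' ⊕ ipad = 6f 46 04 75 8f; K' ⊕ opad = 05 2c 6e 1f e5.
Inner hash: even-index sum = 458 mod 256 = 202; odd-index sum = 261 mod 256 = 5 → ca 05.
Outer hash (recomputed tag): even-index sum = 349 mod 256 = 93; odd-index sum = 277 mod 256 = 21 → 5d 15.
Recomputed tag = 5d15; claimed = 5d77 → mismatch.

invalid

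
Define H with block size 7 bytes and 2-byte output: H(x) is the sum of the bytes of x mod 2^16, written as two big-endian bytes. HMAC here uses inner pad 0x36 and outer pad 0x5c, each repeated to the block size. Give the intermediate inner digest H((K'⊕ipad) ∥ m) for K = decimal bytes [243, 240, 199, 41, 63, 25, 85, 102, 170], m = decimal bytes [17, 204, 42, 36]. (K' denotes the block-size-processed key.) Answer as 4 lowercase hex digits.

0311

Key decimal bytes [243, 240, 199, 41, 63, 25, 85, 102, 170] = f3 f0 c7 29 3f 19 55 66 aa is 9 bytes > B = 7, so hash it first: H(key) = 04 90, then zero-pad to 7 bytes: K' = 04 90 00 00 00 00 00.
K' ⊕ ipad = 32 a6 36 36 36 36 36.
Inner input = 32 a6 36 36 36 36 36 ∥ 11 cc 2a 24.
Inner hash: sum = 50+166+54+54+54+54+54+17+204+42+36 = 785 → 03 11.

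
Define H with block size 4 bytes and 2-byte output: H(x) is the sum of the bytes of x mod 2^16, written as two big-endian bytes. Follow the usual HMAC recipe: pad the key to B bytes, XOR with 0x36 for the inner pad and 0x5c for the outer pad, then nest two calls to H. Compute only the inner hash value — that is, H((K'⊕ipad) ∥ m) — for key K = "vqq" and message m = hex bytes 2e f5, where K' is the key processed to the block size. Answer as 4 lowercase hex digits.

0227

Key "vqq" = 76 71 71 is 3 bytes ≤ B = 4; zero-pad to 4 bytes: K' = 76 71 71 00.
K' ⊕ ipad = 40 47 47 36.
Inner input = 40 47 47 36 ∥ 2e f5.
Inner hash: sum = 64+71+71+54+46+245 = 551 → 02 27.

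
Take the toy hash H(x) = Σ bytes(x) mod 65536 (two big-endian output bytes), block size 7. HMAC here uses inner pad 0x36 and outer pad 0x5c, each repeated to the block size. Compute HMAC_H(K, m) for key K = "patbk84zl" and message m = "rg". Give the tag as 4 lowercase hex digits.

Key "patbk84zl" = 70 61 74 62 6b 38 34 7a 6c is 9 bytes > B = 7, so hash it first: H(key) = 03 64, then zero-pad to 7 bytes: K' = 03 64 00 00 00 00 00.
K' ⊕ ipad = 35 52 36 36 36 36 36.  K' ⊕ opad = 5f 38 5c 5c 5c 5c 5c.
Inner input = (K'⊕ipad) ∥ m = 35 52 36 36 36 36 36 ∥ 72 67.
Inner hash: sum = 53+82+54+54+54+54+54+114+103 = 622 → 02 6e.
Outer input = (K'⊕opad) ∥ inner = 5f 38 5c 5c 5c 5c 5c ∥ 02 6e.
Outer hash (tag): sum = 95+56+92+92+92+92+92+2+110 = 723 → 02 d3.

02d3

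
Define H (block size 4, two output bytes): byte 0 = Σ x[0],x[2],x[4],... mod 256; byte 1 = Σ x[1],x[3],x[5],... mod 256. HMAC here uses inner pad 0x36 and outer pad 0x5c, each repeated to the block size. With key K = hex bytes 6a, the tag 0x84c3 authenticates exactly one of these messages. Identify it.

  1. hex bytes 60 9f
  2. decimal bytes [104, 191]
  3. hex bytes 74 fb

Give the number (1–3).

Key hex bytes 6a is 1 byte ≤ B = 4; zero-pad to 4 bytes: K' = 6a 00 00 00.
K' ⊕ ipad = 5c 36 36 36; K' ⊕ opad = 36 5c 5c 5c.
m1: inner = H(5c 36 36 36 60 9f) = f2 0b; tag = H(36 5c 5c 5c f2 0b) = 84c3 ← matches
m2: inner = H(5c 36 36 36 68 bf) = fa 2b; tag = H(36 5c 5c 5c fa 2b) = 8ce3
m3: inner = H(5c 36 36 36 74 fb) = 06 67; tag = H(36 5c 5c 5c 06 67) = 981f

1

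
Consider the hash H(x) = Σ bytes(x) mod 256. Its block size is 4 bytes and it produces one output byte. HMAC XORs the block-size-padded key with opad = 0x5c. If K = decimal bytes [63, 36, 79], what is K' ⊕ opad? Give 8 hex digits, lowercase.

Key decimal bytes [63, 36, 79] = 3f 24 4f is 3 bytes ≤ B = 4; zero-pad to 4 bytes: K' = 3f 24 4f 00.
XOR each byte with 0x5c: 3f⊕5c=63, 24⊕5c=78, 4f⊕5c=13, 00⊕5c=5c.

6378135c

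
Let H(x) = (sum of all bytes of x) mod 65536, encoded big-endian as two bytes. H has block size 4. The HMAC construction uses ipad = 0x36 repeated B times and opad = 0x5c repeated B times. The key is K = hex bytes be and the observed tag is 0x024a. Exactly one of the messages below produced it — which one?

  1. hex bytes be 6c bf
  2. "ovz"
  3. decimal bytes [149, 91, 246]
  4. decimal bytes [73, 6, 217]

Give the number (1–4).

Key hex bytes be is 1 byte ≤ B = 4; zero-pad to 4 bytes: K' = be 00 00 00.
K' ⊕ ipad = 88 36 36 36; K' ⊕ opad = e2 5c 5c 5c.
m1: inner = H(88 36 36 36 be 6c bf) = 03 13; tag = H(e2 5c 5c 5c 03 13) = 020c
m2: inner = H(88 36 36 36 6f 76 7a) = 02 89; tag = H(e2 5c 5c 5c 02 89) = 0281
m3: inner = H(88 36 36 36 95 5b f6) = 03 10; tag = H(e2 5c 5c 5c 03 10) = 0209
m4: inner = H(88 36 36 36 49 06 d9) = 02 52; tag = H(e2 5c 5c 5c 02 52) = 024a ← matches

4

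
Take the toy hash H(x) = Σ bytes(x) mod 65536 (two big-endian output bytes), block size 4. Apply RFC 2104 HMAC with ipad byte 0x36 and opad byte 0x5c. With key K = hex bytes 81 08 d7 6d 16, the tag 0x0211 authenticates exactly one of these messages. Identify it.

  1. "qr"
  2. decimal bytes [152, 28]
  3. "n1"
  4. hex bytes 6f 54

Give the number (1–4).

Key hex bytes 81 08 d7 6d 16 is 5 bytes > B = 4, so hash it first: H(key) = 01 e3, then zero-pad to 4 bytes: K' = 01 e3 00 00.
K' ⊕ ipad = 37 d5 36 36; K' ⊕ opad = 5d bf 5c 5c.
m1: inner = H(37 d5 36 36 71 72) = 02 5b; tag = H(5d bf 5c 5c 02 5b) = 0231
m2: inner = H(37 d5 36 36 98 1c) = 02 2c; tag = H(5d bf 5c 5c 02 2c) = 0202
m3: inner = H(37 d5 36 36 6e 31) = 02 17; tag = H(5d bf 5c 5c 02 17) = 01ed
m4: inner = H(37 d5 36 36 6f 54) = 02 3b; tag = H(5d bf 5c 5c 02 3b) = 0211 ← matches

4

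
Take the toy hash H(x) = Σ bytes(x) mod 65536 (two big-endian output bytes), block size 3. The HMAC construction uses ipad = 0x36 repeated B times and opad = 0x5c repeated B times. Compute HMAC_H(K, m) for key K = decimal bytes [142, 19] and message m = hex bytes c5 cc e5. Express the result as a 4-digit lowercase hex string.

0209

Key decimal bytes [142, 19] = 8e 13 is 2 bytes ≤ B = 3; zero-pad to 3 bytes: K' = 8e 13 00.
K' ⊕ ipad = b8 25 36.  K' ⊕ opad = d2 4f 5c.
Inner input = (K'⊕ipad) ∥ m = b8 25 36 ∥ c5 cc e5.
Inner hash: sum = 184+37+54+197+204+229 = 905 → 03 89.
Outer input = (K'⊕opad) ∥ inner = d2 4f 5c ∥ 03 89.
Outer hash (tag): sum = 210+79+92+3+137 = 521 → 02 09.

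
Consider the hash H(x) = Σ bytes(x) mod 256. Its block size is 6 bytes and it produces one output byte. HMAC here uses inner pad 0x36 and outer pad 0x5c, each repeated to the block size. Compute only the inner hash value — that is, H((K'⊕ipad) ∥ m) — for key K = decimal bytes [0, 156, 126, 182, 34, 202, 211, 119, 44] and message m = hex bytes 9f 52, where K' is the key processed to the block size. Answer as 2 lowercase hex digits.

03

Key decimal bytes [0, 156, 126, 182, 34, 202, 211, 119, 44] = 00 9c 7e b6 22 ca d3 77 2c is 9 bytes > B = 6, so hash it first: H(key) = 32, then zero-pad to 6 bytes: K' = 32 00 00 00 00 00.
K' ⊕ ipad = 04 36 36 36 36 36.
Inner input = 04 36 36 36 36 36 ∥ 9f 52.
Inner hash: sum = 4+54+54+54+54+54+159+82 = 515; mod 256 = 3 → 03.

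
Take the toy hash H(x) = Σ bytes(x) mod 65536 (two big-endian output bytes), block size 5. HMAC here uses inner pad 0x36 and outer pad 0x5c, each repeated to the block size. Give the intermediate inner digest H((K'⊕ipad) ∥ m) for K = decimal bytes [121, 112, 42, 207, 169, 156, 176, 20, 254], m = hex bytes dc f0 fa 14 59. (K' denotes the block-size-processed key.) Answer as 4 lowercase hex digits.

Key decimal bytes [121, 112, 42, 207, 169, 156, 176, 20, 254] = 79 70 2a cf a9 9c b0 14 fe is 9 bytes > B = 5, so hash it first: H(key) = 04 e9, then zero-pad to 5 bytes: K' = 04 e9 00 00 00.
K' ⊕ ipad = 32 df 36 36 36.
Inner input = 32 df 36 36 36 ∥ dc f0 fa 14 59.
Inner hash: sum = 50+223+54+54+54+220+240+250+20+89 = 1254 → 04 e6.

04e6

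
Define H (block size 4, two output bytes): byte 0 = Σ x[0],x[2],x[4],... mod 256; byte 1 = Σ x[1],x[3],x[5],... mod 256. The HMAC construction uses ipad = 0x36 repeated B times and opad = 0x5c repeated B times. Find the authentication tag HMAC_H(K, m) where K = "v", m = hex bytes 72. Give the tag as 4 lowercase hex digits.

6e24

Key "v" = 76 is 1 byte ≤ B = 4; zero-pad to 4 bytes: K' = 76 00 00 00.
K' ⊕ ipad = 40 36 36 36.  K' ⊕ opad = 2a 5c 5c 5c.
Inner input = (K'⊕ipad) ∥ m = 40 36 36 36 ∥ 72.
Inner hash: even-index sum = 232 mod 256 = 232; odd-index sum = 108 mod 256 = 108 → e8 6c.
Outer input = (K'⊕opad) ∥ inner = 2a 5c 5c 5c ∥ e8 6c.
Outer hash (tag): even-index sum = 366 mod 256 = 110; odd-index sum = 292 mod 256 = 36 → 6e 24.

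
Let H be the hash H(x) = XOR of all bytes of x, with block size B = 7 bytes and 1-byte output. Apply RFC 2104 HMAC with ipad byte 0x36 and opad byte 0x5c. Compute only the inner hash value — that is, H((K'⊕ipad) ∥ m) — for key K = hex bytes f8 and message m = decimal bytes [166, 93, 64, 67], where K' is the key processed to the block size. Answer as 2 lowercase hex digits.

36

Key hex bytes f8 is 1 byte ≤ B = 7; zero-pad to 7 bytes: K' = f8 00 00 00 00 00 00.
K' ⊕ ipad = ce 36 36 36 36 36 36.
Inner input = ce 36 36 36 36 36 36 ∥ a6 5d 40 43.
Inner hash: XOR ce⊕36⊕36⊕36⊕36⊕36⊕36⊕a6⊕5d⊕40⊕43 = 36.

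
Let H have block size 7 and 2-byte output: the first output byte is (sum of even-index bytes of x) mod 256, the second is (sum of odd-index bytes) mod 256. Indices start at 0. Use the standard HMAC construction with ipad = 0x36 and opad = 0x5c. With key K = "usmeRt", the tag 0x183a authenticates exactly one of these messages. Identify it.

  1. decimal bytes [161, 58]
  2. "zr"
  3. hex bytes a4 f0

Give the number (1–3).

2

Key "usmeRt" = 75 73 6d 65 52 74 is 6 bytes ≤ B = 7; zero-pad to 7 bytes: K' = 75 73 6d 65 52 74 00.
K' ⊕ ipad = 43 45 5b 53 64 42 36; K' ⊕ opad = 29 2f 31 39 0e 28 5c.
m1: inner = H(43 45 5b 53 64 42 36 a1 3a) = 72 7b; tag = H(29 2f 31 39 0e 28 5c 72 7b) = 3f02
m2: inner = H(43 45 5b 53 64 42 36 7a 72) = aa 54; tag = H(29 2f 31 39 0e 28 5c aa 54) = 183a ← matches
m3: inner = H(43 45 5b 53 64 42 36 a4 f0) = 28 7e; tag = H(29 2f 31 39 0e 28 5c 28 7e) = 42b8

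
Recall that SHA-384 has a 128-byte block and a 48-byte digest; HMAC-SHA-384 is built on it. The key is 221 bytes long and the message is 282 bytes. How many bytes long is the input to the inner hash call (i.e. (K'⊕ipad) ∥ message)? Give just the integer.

410

Key is 221 > 128 bytes, so it is hashed to 48 bytes then zero-padded to 128: |K'| = 128.
Inner input = (K'⊕ipad) ∥ m → 128 + 282 = 410 bytes.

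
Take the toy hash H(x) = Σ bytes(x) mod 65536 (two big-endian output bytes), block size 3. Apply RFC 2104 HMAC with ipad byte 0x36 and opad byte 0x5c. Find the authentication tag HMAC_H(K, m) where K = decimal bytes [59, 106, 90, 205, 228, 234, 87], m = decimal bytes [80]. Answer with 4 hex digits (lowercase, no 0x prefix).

01eb

Key decimal bytes [59, 106, 90, 205, 228, 234, 87] = 3b 6a 5a cd e4 ea 57 is 7 bytes > B = 3, so hash it first: H(key) = 03 f1, then zero-pad to 3 bytes: K' = 03 f1 00.
K' ⊕ ipad = 35 c7 36.  K' ⊕ opad = 5f ad 5c.
Inner input = (K'⊕ipad) ∥ m = 35 c7 36 ∥ 50.
Inner hash: sum = 53+199+54+80 = 386 → 01 82.
Outer input = (K'⊕opad) ∥ inner = 5f ad 5c ∥ 01 82.
Outer hash (tag): sum = 95+173+92+1+130 = 491 → 01 eb.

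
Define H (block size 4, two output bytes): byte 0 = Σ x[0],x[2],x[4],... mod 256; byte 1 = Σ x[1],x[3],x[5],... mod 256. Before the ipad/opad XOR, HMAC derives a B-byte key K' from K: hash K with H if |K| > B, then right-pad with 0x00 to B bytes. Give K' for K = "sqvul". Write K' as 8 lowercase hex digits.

55e60000

|K| = 5 > B = 4, so first hash the key.
H(K): even-index sum = 341 mod 256 = 85; odd-index sum = 230 mod 256 = 230 → 55 e6.
Zero-pad H(K) = 55 e6 to 4 bytes: K' = 55 e6 00 00.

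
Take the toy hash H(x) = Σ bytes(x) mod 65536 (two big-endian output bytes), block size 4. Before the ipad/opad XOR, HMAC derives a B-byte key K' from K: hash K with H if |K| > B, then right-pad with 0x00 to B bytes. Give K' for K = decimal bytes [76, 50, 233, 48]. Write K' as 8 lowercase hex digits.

4c32e930

Key decimal bytes [76, 50, 233, 48] = 4c 32 e9 30 is exactly B = 4 bytes: K' = 4c 32 e9 30.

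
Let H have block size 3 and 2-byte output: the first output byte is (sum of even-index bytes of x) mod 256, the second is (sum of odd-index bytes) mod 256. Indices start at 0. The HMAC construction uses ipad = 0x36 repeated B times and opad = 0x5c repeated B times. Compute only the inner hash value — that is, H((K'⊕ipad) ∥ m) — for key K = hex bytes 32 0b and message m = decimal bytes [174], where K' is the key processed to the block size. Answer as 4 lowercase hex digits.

3aeb

Key hex bytes 32 0b is 2 bytes ≤ B = 3; zero-pad to 3 bytes: K' = 32 0b 00.
K' ⊕ ipad = 04 3d 36.
Inner input = 04 3d 36 ∥ ae.
Inner hash: even-index sum = 58 mod 256 = 58; odd-index sum = 235 mod 256 = 235 → 3a eb.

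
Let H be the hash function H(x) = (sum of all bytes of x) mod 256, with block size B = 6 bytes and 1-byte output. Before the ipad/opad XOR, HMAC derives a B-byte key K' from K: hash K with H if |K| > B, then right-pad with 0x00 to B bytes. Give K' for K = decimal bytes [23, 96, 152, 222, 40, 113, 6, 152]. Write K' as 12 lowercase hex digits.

240000000000

|K| = 8 > B = 6, so first hash the key.
H(K): sum = 23+96+152+222+40+113+6+152 = 804; mod 256 = 36 → 24.
Zero-pad H(K) = 24 to 6 bytes: K' = 24 00 00 00 00 00.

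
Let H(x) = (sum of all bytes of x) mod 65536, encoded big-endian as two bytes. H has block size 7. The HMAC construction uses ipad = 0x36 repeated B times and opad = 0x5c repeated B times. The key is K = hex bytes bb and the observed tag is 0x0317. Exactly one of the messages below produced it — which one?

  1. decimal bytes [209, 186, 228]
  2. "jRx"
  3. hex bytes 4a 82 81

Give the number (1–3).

Key hex bytes bb is 1 byte ≤ B = 7; zero-pad to 7 bytes: K' = bb 00 00 00 00 00 00.
K' ⊕ ipad = 8d 36 36 36 36 36 36; K' ⊕ opad = e7 5c 5c 5c 5c 5c 5c.
m1: inner = H(8d 36 36 36 36 36 36 d1 ba e4) = 04 40; tag = H(e7 5c 5c 5c 5c 5c 5c 04 40) = 0353
m2: inner = H(8d 36 36 36 36 36 36 6a 52 78) = 03 05; tag = H(e7 5c 5c 5c 5c 5c 5c 03 05) = 0317 ← matches
m3: inner = H(8d 36 36 36 36 36 36 4a 82 81) = 03 1e; tag = H(e7 5c 5c 5c 5c 5c 5c 03 1e) = 0330

2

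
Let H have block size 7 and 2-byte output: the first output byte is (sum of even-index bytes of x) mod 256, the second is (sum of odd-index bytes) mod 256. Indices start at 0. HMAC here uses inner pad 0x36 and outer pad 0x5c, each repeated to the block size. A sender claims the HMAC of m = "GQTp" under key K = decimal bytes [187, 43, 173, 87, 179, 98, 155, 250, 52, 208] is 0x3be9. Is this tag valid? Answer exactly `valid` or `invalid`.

invalid

Key decimal bytes [187, 43, 173, 87, 179, 98, 155, 250, 52, 208] = bb 2b ad 57 b3 62 9b fa 34 d0 is 10 bytes > B = 7, so hash it first: H(key) = ea ae, then zero-pad to 7 bytes: K' = ea ae 00 00 00 00 00.
K' ⊕ ipad = dc 98 36 36 36 36 36; K' ⊕ opad = b6 f2 5c 5c 5c 5c 5c.
Inner hash: even-index sum = 575 mod 256 = 63; odd-index sum = 415 mod 256 = 159 → 3f 9f.
Outer hash (recomputed tag): even-index sum = 617 mod 256 = 105; odd-index sum = 489 mod 256 = 233 → 69 e9.
Recomputed tag = 69e9; claimed = 3be9 → mismatch.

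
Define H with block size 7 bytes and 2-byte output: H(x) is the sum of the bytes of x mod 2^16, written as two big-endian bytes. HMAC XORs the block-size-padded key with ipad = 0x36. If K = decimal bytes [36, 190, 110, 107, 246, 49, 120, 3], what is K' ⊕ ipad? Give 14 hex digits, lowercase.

Key decimal bytes [36, 190, 110, 107, 246, 49, 120, 3] = 24 be 6e 6b f6 31 78 03 is 8 bytes > B = 7, so hash it first: H(key) = 03 5d, then zero-pad to 7 bytes: K' = 03 5d 00 00 00 00 00.
XOR each byte with 0x36: 03⊕36=35, 5d⊕36=6b, 00⊕36=36, 00⊕36=36, 00⊕36=36, 00⊕36=36, 00⊕36=36.

356b3636363636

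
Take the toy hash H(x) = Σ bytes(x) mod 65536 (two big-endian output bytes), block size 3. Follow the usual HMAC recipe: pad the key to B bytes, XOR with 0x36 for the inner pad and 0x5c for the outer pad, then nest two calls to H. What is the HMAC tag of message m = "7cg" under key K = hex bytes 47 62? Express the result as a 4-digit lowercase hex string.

Key hex bytes 47 62 is 2 bytes ≤ B = 3; zero-pad to 3 bytes: K' = 47 62 00.
K' ⊕ ipad = 71 54 36.  K' ⊕ opad = 1b 3e 5c.
Inner input = (K'⊕ipad) ∥ m = 71 54 36 ∥ 37 63 67.
Inner hash: sum = 113+84+54+55+99+103 = 508 → 01 fc.
Outer input = (K'⊕opad) ∥ inner = 1b 3e 5c ∥ 01 fc.
Outer hash (tag): sum = 27+62+92+1+252 = 434 → 01 b2.

01b2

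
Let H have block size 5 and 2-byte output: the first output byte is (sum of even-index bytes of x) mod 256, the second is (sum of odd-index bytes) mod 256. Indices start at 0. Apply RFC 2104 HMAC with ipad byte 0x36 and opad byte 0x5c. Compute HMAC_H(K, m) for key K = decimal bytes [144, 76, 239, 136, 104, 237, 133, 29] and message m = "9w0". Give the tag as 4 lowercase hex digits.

6f1b

Key decimal bytes [144, 76, 239, 136, 104, 237, 133, 29] = 90 4c ef 88 68 ed 85 1d is 8 bytes > B = 5, so hash it first: H(key) = 6c de, then zero-pad to 5 bytes: K' = 6c de 00 00 00.
K' ⊕ ipad = 5a e8 36 36 36.  K' ⊕ opad = 30 82 5c 5c 5c.
Inner input = (K'⊕ipad) ∥ m = 5a e8 36 36 36 ∥ 39 77 30.
Inner hash: even-index sum = 317 mod 256 = 61; odd-index sum = 391 mod 256 = 135 → 3d 87.
Outer input = (K'⊕opad) ∥ inner = 30 82 5c 5c 5c ∥ 3d 87.
Outer hash (tag): even-index sum = 367 mod 256 = 111; odd-index sum = 283 mod 256 = 27 → 6f 1b.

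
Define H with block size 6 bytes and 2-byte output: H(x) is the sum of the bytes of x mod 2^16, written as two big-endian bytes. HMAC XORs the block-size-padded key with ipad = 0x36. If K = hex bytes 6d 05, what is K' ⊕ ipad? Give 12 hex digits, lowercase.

5b3336363636

Key hex bytes 6d 05 is 2 bytes ≤ B = 6; zero-pad to 6 bytes: K' = 6d 05 00 00 00 00.
XOR each byte with 0x36: 6d⊕36=5b, 05⊕36=33, 00⊕36=36, 00⊕36=36, 00⊕36=36, 00⊕36=36.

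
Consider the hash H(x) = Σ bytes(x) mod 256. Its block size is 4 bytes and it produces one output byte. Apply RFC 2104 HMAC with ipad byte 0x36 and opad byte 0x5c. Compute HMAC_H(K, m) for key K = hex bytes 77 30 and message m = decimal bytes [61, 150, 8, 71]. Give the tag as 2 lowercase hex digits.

24

Key hex bytes 77 30 is 2 bytes ≤ B = 4; zero-pad to 4 bytes: K' = 77 30 00 00.
K' ⊕ ipad = 41 06 36 36.  K' ⊕ opad = 2b 6c 5c 5c.
Inner input = (K'⊕ipad) ∥ m = 41 06 36 36 ∥ 3d 96 08 47.
Inner hash: sum = 65+6+54+54+61+150+8+71 = 469; mod 256 = 213 → d5.
Outer input = (K'⊕opad) ∥ inner = 2b 6c 5c 5c ∥ d5.
Outer hash (tag): sum = 43+108+92+92+213 = 548; mod 256 = 36 → 24.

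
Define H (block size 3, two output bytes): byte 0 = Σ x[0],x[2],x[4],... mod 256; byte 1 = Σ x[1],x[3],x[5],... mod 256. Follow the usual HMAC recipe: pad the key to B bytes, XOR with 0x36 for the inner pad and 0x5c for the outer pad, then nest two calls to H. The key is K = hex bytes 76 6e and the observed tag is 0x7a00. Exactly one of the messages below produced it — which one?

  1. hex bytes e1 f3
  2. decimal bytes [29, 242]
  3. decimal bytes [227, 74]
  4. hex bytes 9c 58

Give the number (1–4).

4

Key hex bytes 76 6e is 2 bytes ≤ B = 3; zero-pad to 3 bytes: K' = 76 6e 00.
K' ⊕ ipad = 40 58 36; K' ⊕ opad = 2a 32 5c.
m1: inner = H(40 58 36 e1 f3) = 69 39; tag = H(2a 32 5c 69 39) = bf9b
m2: inner = H(40 58 36 1d f2) = 68 75; tag = H(2a 32 5c 68 75) = fb9a
m3: inner = H(40 58 36 e3 4a) = c0 3b; tag = H(2a 32 5c c0 3b) = c1f2
m4: inner = H(40 58 36 9c 58) = ce f4; tag = H(2a 32 5c ce f4) = 7a00 ← matches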